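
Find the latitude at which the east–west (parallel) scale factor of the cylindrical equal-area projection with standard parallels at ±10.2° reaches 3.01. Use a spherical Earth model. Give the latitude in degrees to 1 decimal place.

70.9°

For cylindrical equal-area with standard parallel φ₀, h = cos φ / cos φ₀ and k = cos φ₀ / cos φ, so h·k = 1.
k = cos φ₀ / cos φ = 3.01  ⇒  cos φ = cos 10.2° / 3.01 = 0.3270.
φ = arccos(0.3270) ≈ 70.9°.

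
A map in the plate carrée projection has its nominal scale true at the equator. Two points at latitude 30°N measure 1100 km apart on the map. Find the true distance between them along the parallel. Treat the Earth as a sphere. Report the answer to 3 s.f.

Plate carrée maps x = Rλ, y = Rφ. The meridian scale is h = 1 and the parallel scale is k = 1/cos φ = sec φ.
Along the parallel at 30°, map distances are exaggerated by k = sec 30° = 1.155.
True distance = 1100 / 1.155 = 1100 × cos 30° ≈ 953 km.

953 km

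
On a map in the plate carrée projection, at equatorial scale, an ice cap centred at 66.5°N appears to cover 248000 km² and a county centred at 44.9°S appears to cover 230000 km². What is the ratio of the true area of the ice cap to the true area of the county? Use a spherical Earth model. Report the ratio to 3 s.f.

On the plate carrée, areal scale = h·k = 1 × sec φ, so true area = apparent × cos φ.
True area of ice cap: 248000 × cos(66.5°) = 248000 × 0.3987 = 98890 km².
True area of county: 230000 × cos(44.9°) = 230000 × 0.7083 = 162900 km².
Ratio = 98890 / 162900 ≈ 0.607.

0.607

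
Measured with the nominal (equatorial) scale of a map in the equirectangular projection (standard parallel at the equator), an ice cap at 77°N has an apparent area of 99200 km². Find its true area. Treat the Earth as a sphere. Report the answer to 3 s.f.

22300 km²

In the plate carrée (x = Rλ, y = Rφ), meridians are true-scale (h = 1) and parallels are stretched by k = sec φ.
Areal scale = h·k = 1 × sec φ; at 77°, h = 1.000, k = 4.445, so h·k = 4.445.
True area = apparent / (areal scale) = 99200 / 4.445 ≈ 22300 km².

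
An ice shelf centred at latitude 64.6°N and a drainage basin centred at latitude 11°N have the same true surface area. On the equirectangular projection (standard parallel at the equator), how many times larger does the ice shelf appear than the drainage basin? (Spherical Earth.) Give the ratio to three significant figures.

Plate carrée maps x = Rλ, y = Rφ. The meridian scale is h = 1 and the parallel scale is k = 1/cos φ = sec φ.
Areal scale at 64.6°: h·k = 1.000 × 2.331 = 2.331.
Areal scale at 11°: h·k = 1.000 × 1.019 = 1.019.
Ratio = 2.331/1.019 ≈ 2.29.

2.29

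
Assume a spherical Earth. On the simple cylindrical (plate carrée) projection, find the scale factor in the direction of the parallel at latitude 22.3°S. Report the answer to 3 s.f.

In the plate carrée (x = Rλ, y = Rφ), meridians are true-scale (h = 1) and parallels are stretched by k = sec φ.
k = 1/cos 22.3° = 1/0.9252 = 1.081.

1.08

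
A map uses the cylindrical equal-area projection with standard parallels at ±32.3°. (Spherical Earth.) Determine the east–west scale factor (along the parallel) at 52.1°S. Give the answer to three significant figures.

Cylindrical equal-area (φ₀ = 32.3°): h = cos φ / cos 32.3° along meridians, k = cos 32.3° / cos φ along parallels; h·k = 1.
k = cos 32.3° / cos 52.1° = 0.8453/0.6143 = 1.376.

1.38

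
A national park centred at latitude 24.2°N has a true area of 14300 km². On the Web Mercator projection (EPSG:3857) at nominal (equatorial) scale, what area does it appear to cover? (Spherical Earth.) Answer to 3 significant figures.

The Mercator projection is conformal; its linear scale factor is the same in every direction and equals sec φ = 1/cos φ.
Areal scale = k² = sec²φ = 1/cos²(24.2°) = 1/0.9121² = 1.202.
Apparent area = 14300 × 1.202 ≈ 17200 km².

17200 km²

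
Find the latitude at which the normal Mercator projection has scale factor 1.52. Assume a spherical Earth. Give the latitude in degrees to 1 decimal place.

Mercator scale is k = sec φ = 1/cos φ.
1/cos φ = 1.52  ⇒  cos φ = 0.6579  ⇒  φ = arccos(0.6579) ≈ 48.9°.

48.9°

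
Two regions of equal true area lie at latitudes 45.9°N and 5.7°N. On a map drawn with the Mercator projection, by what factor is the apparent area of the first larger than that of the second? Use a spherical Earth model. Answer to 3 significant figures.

2.04

On Mercator, area is exaggerated by sec²φ = 1/cos²φ.
At 45.9°: sec²(45.9°) = 1/0.6959² = 2.065.
At 5.7°: sec²(5.7°) = 1/0.9951² = 1.010.
Ratio = 2.065/1.010 = cos²(5.7°)/cos²(45.9°) ≈ 2.04.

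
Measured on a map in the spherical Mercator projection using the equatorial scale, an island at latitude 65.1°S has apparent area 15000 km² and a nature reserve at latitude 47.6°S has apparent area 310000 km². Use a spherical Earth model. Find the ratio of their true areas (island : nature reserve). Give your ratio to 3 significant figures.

0.0189

Since Mercator area scale is 1/cos²φ, the true area equals the apparent area multiplied by cos²φ.
True area of island: 15000 × cos²(65.1°) = 15000 × 0.1773 = 2659 km².
True area of nature reserve: 310000 × cos²(47.6°) = 310000 × 0.4547 = 141000 km².
Ratio = 2659 / 141000 ≈ 0.0189.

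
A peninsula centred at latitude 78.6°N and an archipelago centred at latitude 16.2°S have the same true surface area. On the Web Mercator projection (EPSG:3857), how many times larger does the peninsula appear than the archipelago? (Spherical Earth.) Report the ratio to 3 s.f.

On Mercator, area is exaggerated by sec²φ = 1/cos²φ.
At 78.6°: sec²(78.6°) = 1/0.1977² = 25.60.
At 16.2°: sec²(16.2°) = 1/0.9603² = 1.084.
Ratio = 25.60/1.084 = cos²(16.2°)/cos²(78.6°) ≈ 23.6.

23.6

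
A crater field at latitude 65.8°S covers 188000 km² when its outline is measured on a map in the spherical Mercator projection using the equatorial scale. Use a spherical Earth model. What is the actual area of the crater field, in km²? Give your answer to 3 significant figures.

Mercator is conformal, so the point scale is isotropic: h = k = sec φ = 1/cos φ.
Areal scale = k² = sec²φ = 1/cos²(65.8°) = 1/0.4099² = 5.951.
True area = apparent / (areal scale) = 188000 / 5.951 ≈ 31600 km².

31600 km²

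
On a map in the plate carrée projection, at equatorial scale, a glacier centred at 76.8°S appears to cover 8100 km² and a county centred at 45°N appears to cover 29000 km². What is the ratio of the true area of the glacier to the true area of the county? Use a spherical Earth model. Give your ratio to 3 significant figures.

0.0902

Plate carrée has h = 1 and k = sec φ, giving areal scale sec φ; true area = (apparent area) · cos φ.
True area of glacier: 8100 × cos(76.8°) = 8100 × 0.2284 = 1850 km².
True area of county: 29000 × cos(45°) = 29000 × 0.7071 = 20510 km².
Ratio = 1850 / 20510 ≈ 0.0902.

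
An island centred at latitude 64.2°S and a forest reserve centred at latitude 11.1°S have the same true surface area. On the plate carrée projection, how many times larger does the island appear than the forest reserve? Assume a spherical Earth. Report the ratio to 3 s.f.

2.25

Plate carrée maps x = Rλ, y = Rφ. The meridian scale is h = 1 and the parallel scale is k = 1/cos φ = sec φ.
Areal scale at 64.2°: h·k = 1.000 × 2.298 = 2.298.
Areal scale at 11.1°: h·k = 1.000 × 1.019 = 1.019.
Ratio = 2.298/1.019 ≈ 2.25.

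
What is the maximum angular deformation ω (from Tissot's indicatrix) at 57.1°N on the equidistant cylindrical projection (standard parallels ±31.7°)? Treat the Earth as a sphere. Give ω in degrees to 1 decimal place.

With standard parallel φ₀ = 31.7°, the equirectangular projection gives x = Rλ cos φ₀, y = Rφ, so h = 1 and k = cos 31.7° / cos φ.
At 57.1°: h = 1.000, k = 1.566; principal scales a = 1.566, b = 1.000.
sin(ω/2) = (a − b)/(a + b) = 0.5664/2.566 = 0.2207, so ω = 2 arcsin(0.2207) ≈ 25.5°.

25.5°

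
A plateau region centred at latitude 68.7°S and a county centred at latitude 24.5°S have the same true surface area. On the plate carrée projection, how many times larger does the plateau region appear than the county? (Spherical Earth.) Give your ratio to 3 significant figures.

2.51

In the plate carrée (x = Rλ, y = Rφ), meridians are true-scale (h = 1) and parallels are stretched by k = sec φ.
Areal scale at 68.7°: h·k = 1.000 × 2.753 = 2.753.
Areal scale at 24.5°: h·k = 1.000 × 1.099 = 1.099.
Ratio = 2.753/1.099 ≈ 2.51.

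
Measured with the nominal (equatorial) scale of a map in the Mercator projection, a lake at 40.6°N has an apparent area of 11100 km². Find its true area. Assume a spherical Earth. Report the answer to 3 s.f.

6400 km²

Mercator is conformal, so the point scale is isotropic: h = k = sec φ = 1/cos φ.
Areal scale = k² = sec²φ = 1/cos²(40.6°) = 1/0.7593² = 1.735.
True area = apparent / (areal scale) = 11100 / 1.735 ≈ 6400 km².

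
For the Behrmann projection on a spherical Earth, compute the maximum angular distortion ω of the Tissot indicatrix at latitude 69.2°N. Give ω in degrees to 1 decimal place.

Behrmann is a cylindrical equal-area projection with standard parallels at ±30°. Cylindrical equal-area (φ₀ = 30°): h = cos φ / cos 30° along meridians, k = cos 30° / cos φ along parallels; h·k = 1.
At 69.2°: h = 0.4100, k = 2.439; principal scales a = 2.439, b = 0.4100.
sin(ω/2) = (a − b)/(a + b) = 2.029/2.849 = 0.7121, so ω = 2 arcsin(0.7121) ≈ 90.8°.

90.8°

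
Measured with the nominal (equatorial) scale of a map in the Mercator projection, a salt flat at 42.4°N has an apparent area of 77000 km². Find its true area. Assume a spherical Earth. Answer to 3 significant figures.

Mercator is conformal, so the point scale is isotropic: h = k = sec φ = 1/cos φ.
Areal scale = k² = sec²φ = 1/cos²(42.4°) = 1/0.7385² = 1.834.
True area = apparent / (areal scale) = 77000 / 1.834 ≈ 42000 km².

42000 km²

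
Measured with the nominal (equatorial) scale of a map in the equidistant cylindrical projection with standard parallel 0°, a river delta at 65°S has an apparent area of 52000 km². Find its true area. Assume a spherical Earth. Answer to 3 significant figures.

For the equirectangular projection with φ₀ = 0 (plate carrée), h = 1 along meridians and k = sec φ along parallels.
Areal scale = h·k = 1 × sec φ; at 65°, h = 1.000, k = 2.366, so h·k = 2.366.
True area = apparent / (areal scale) = 52000 / 2.366 ≈ 22000 km².

22000 km²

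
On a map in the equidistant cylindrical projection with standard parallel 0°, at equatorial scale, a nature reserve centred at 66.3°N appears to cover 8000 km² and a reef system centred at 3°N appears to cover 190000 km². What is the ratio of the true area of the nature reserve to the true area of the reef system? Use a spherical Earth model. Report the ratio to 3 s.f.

Plate carrée has h = 1 and k = sec φ, giving areal scale sec φ; true area = (apparent area) · cos φ.
True area of nature reserve: 8000 × cos(66.3°) = 8000 × 0.4019 = 3216 km².
True area of reef system: 190000 × cos(3°) = 190000 × 0.9986 = 189700 km².
Ratio = 3216 / 189700 ≈ 0.0169.

0.0169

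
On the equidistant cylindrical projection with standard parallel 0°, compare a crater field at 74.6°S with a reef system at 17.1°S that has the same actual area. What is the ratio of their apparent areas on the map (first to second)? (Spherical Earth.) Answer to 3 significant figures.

Plate carrée maps x = Rλ, y = Rφ. The meridian scale is h = 1 and the parallel scale is k = 1/cos φ = sec φ.
Areal scale at 74.6°: h·k = 1.000 × 3.766 = 3.766.
Areal scale at 17.1°: h·k = 1.000 × 1.046 = 1.046.
Ratio = 3.766/1.046 ≈ 3.60.

3.60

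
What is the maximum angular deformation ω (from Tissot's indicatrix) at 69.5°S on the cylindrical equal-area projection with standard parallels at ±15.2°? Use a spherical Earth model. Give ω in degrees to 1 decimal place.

100.2°

A cylindrical equal-area projection with standard parallel φ₀ has meridian scale h = cos φ / cos φ₀ and parallel scale k = cos φ₀ / cos φ (so areas are preserved, h·k = 1).
At 69.5°: h = 0.3629, k = 2.756; principal scales a = 2.756, b = 0.3629.
sin(ω/2) = (a − b)/(a + b) = 2.393/3.118 = 0.7673, so ω = 2 arcsin(0.7673) ≈ 100.2°.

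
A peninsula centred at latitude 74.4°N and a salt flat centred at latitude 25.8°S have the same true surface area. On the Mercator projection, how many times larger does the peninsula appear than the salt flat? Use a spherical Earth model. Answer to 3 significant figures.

Mercator areal scale is sec²φ.
At 74.4°: sec²(74.4°) = 1/0.2689² = 13.83.
At 25.8°: sec²(25.8°) = 1/0.9003² = 1.234.
Ratio = 13.83/1.234 = cos²(25.8°)/cos²(74.4°) ≈ 11.2.

11.2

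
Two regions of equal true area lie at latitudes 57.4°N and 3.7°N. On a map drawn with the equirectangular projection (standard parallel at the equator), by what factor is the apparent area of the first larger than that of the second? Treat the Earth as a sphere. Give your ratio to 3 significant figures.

1.85

In the plate carrée (x = Rλ, y = Rφ), meridians are true-scale (h = 1) and parallels are stretched by k = sec φ.
Areal scale at 57.4°: h·k = 1.000 × 1.856 = 1.856.
Areal scale at 3.7°: h·k = 1.000 × 1.002 = 1.002.
Ratio = 1.856/1.002 ≈ 1.85.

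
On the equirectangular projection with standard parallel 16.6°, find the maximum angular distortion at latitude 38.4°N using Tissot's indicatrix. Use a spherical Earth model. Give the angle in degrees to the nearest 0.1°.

With standard parallel φ₀ = 16.6°, the equirectangular projection gives x = Rλ cos φ₀, y = Rφ, so h = 1 and k = cos 16.6° / cos φ.
At 38.4°: h = 1.000, k = 1.223; principal scales a = 1.223, b = 1.000.
sin(ω/2) = (a − b)/(a + b) = 0.2228/2.223 = 0.1002, so ω = 2 arcsin(0.1002) ≈ 11.5°.

11.5°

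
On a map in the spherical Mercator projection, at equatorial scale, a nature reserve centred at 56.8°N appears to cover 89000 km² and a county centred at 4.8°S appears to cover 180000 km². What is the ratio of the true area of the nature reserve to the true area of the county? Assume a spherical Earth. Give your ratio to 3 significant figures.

0.149

Mercator's areal exaggeration is sec²φ; hence true area = (apparent area) · cos²φ.
True area of nature reserve: 89000 × cos²(56.8°) = 89000 × 0.2998 = 26680 km².
True area of county: 180000 × cos²(4.8°) = 180000 × 0.9930 = 178700 km².
Ratio = 26680 / 178700 ≈ 0.149.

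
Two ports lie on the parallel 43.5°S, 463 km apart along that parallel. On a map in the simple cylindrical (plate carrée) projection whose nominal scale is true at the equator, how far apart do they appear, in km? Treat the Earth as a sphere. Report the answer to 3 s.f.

638 km

Plate carrée maps x = Rλ, y = Rφ. The meridian scale is h = 1 and the parallel scale is k = 1/cos φ = sec φ.
Along the parallel, k = sec 43.5° = 1/0.7254 = 1.379.
Map distance = 463 × 1.379 ≈ 638 km.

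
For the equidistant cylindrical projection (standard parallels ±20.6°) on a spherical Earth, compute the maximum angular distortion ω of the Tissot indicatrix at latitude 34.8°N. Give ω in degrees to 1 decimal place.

7.5°

In the equirectangular projection with standard parallel φ₀ = 20.6° (x = Rλ cos φ₀, y = Rφ), meridians are true-scale (h = 1) and the parallel scale is k = cos φ₀ / cos φ.
At 34.8°: h = 1.000, k = 1.140; principal scales a = 1.140, b = 1.000.
sin(ω/2) = (a − b)/(a + b) = 0.1399/2.140 = 0.06539, so ω = 2 arcsin(0.06539) ≈ 7.5°.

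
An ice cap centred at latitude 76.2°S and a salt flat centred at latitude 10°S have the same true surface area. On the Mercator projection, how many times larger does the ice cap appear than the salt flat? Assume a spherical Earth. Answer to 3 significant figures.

17.0

Mercator areal scale is sec²φ.
At 76.2°: sec²(76.2°) = 1/0.2385² = 17.58.
At 10°: sec²(10°) = 1/0.9848² = 1.031.
Ratio = 17.58/1.031 = cos²(10°)/cos²(76.2°) ≈ 17.0.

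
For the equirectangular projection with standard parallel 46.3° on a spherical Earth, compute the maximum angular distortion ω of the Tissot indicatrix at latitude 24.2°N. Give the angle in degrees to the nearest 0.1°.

The equidistant cylindrical projection with φ₀ = 46.3° has h = 1 (meridians true) and k = cos φ₀ / cos φ along parallels.
At 24.2°: h = 1.000, k = 0.7574; principal scales a = 1.000, b = 0.7574.
sin(ω/2) = (a − b)/(a + b) = 0.2426/1.757 = 0.1380, so ω = 2 arcsin(0.1380) ≈ 15.9°.

15.9°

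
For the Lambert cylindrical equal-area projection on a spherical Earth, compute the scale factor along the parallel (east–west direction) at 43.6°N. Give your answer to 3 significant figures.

The Lambert cylindrical equal-area projection is the cylindrical equal-area projection with its standard parallel at the equator (φ₀ = 0). Cylindrical equal-area (φ₀ = 0°): h = cos φ / cos 0° along meridians, k = cos 0° / cos φ along parallels; h·k = 1.
k = cos 0° / cos 43.6° = 1.000/0.7242 = 1.381.

1.38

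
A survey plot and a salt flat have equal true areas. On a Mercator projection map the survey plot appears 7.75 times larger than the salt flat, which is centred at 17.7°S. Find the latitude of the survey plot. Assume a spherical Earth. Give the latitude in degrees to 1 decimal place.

70.0°

On Mercator, (apparent₁)/(apparent₂) = sec²φ₁ / sec²φ₂ when true areas are equal.
cos²φ₂ / cos²φ₁ = 7.75  ⇒  cos φ₁ = cos 17.7° / √7.75 = 0.9527/2.784 = 0.3422.
φ₁ = arccos(0.3422) ≈ 70.0°.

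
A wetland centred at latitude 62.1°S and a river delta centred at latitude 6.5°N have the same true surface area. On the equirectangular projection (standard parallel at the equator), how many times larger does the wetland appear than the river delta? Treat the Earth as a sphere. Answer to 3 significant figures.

2.12

In the plate carrée (x = Rλ, y = Rφ), meridians are true-scale (h = 1) and parallels are stretched by k = sec φ.
Areal scale at 62.1°: h·k = 1.000 × 2.137 = 2.137.
Areal scale at 6.5°: h·k = 1.000 × 1.006 = 1.006.
Ratio = 2.137/1.006 ≈ 2.12.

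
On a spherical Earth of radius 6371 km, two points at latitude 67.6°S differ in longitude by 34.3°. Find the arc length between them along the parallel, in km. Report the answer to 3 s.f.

Arc length along a parallel = R cos φ · Δλ (with Δλ in radians).
= 6371 × cos 67.6° × (34.3° × π/180) = 6371 × 0.3811 × 0.5986 ≈ 1450 km.

1450 km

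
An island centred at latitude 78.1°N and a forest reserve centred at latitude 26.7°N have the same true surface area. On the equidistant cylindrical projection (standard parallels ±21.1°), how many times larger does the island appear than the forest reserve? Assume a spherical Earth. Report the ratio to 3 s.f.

The equidistant cylindrical projection with φ₀ = 21.1° has h = 1 (meridians true) and k = cos φ₀ / cos φ along parallels.
Areal scale at 78.1°: h·k = 1.000 × 4.524 = 4.524.
Areal scale at 26.7°: h·k = 1.000 × 1.044 = 1.044.
Ratio = 4.524/1.044 ≈ 4.33.

4.33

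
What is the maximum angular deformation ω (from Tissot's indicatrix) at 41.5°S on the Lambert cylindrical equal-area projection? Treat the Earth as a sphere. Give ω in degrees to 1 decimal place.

The Lambert cylindrical equal-area projection is the cylindrical equal-area projection with its standard parallel at the equator (φ₀ = 0). For cylindrical equal-area with standard parallel φ₀, h = cos φ / cos φ₀ and k = cos φ₀ / cos φ, so h·k = 1.
At 41.5°: h = 0.7490, k = 1.335; principal scales a = 1.335, b = 0.7490.
sin(ω/2) = (a − b)/(a + b) = 0.5862/2.084 = 0.2813, so ω = 2 arcsin(0.2813) ≈ 32.7°.

32.7°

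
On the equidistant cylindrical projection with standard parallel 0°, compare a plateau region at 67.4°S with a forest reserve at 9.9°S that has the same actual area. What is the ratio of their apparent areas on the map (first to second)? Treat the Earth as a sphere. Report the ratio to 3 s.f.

2.56

Plate carrée maps x = Rλ, y = Rφ. The meridian scale is h = 1 and the parallel scale is k = 1/cos φ = sec φ.
Areal scale at 67.4°: h·k = 1.000 × 2.602 = 2.602.
Areal scale at 9.9°: h·k = 1.000 × 1.015 = 1.015.
Ratio = 2.602/1.015 ≈ 2.56.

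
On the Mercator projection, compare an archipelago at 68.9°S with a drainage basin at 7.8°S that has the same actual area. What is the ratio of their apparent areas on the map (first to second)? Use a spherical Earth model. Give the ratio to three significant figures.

7.57

Mercator is conformal with k = sec φ, so areal scale = k² = sec²φ.
At 68.9°: sec²(68.9°) = 1/0.3600² = 7.716.
At 7.8°: sec²(7.8°) = 1/0.9907² = 1.019.
Ratio = 7.716/1.019 = cos²(7.8°)/cos²(68.9°) ≈ 7.57.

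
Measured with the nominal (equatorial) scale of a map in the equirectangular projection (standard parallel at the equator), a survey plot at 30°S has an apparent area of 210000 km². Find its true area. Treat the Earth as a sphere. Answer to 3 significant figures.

In the plate carrée (x = Rλ, y = Rφ), meridians are true-scale (h = 1) and parallels are stretched by k = sec φ.
Areal scale = h·k = 1 × sec φ; at 30°, h = 1.000, k = 1.155, so h·k = 1.155.
True area = apparent / (areal scale) = 210000 / 1.155 ≈ 182000 km².

182000 km²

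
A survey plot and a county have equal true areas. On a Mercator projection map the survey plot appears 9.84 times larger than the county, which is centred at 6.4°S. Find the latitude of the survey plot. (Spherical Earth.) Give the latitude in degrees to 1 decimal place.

71.5°

Mercator areal scale is sec²φ, so apparent-area ratio = sec²φ₁ / sec²φ₂ = cos²φ₂ / cos²φ₁.
cos²φ₂ / cos²φ₁ = 9.84  ⇒  cos φ₁ = cos 6.4° / √9.84 = 0.9938/3.137 = 0.3168.
φ₁ = arccos(0.3168) ≈ 71.5°.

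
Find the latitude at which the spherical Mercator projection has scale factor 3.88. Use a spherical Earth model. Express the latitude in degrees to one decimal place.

75.1°

Mercator scale is k = sec φ = 1/cos φ.
1/cos φ = 3.88  ⇒  cos φ = 0.2577  ⇒  φ = arccos(0.2577) ≈ 75.1°.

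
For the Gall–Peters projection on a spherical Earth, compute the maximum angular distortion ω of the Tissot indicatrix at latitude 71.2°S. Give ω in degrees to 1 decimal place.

Gall–Peters is a cylindrical equal-area projection with standard parallels at ±45°. Cylindrical equal-area (φ₀ = 45°): h = cos φ / cos 45° along meridians, k = cos 45° / cos φ along parallels; h·k = 1.
At 71.2°: h = 0.4558, k = 2.194; principal scales a = 2.194, b = 0.4558.
sin(ω/2) = (a − b)/(a + b) = 1.738/2.650 = 0.6560, so ω = 2 arcsin(0.6560) ≈ 82.0°.

82.0°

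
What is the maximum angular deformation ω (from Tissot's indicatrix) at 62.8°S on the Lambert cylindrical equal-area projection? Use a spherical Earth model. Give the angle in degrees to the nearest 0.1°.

81.7°

The Lambert cylindrical equal-area projection is the cylindrical equal-area projection with its standard parallel at the equator (φ₀ = 0). Cylindrical equal-area (φ₀ = 0°): h = cos φ / cos 0° along meridians, k = cos 0° / cos φ along parallels; h·k = 1.
At 62.8°: h = 0.4571, k = 2.188; principal scales a = 2.188, b = 0.4571.
sin(ω/2) = (a − b)/(a + b) = 1.731/2.645 = 0.6543, so ω = 2 arcsin(0.6543) ≈ 81.7°.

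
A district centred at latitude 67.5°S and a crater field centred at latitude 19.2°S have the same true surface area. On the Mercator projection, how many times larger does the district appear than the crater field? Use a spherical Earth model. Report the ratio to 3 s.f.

Mercator is conformal with k = sec φ, so areal scale = k² = sec²φ.
At 67.5°: sec²(67.5°) = 1/0.3827² = 6.828.
At 19.2°: sec²(19.2°) = 1/0.9444² = 1.121.
Ratio = 6.828/1.121 = cos²(19.2°)/cos²(67.5°) ≈ 6.09.

6.09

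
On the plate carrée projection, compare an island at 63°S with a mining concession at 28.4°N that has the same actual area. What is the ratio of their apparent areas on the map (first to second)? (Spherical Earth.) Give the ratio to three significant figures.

For the equirectangular projection with φ₀ = 0 (plate carrée), h = 1 along meridians and k = sec φ along parallels.
Areal scale at 63°: h·k = 1.000 × 2.203 = 2.203.
Areal scale at 28.4°: h·k = 1.000 × 1.137 = 1.137.
Ratio = 2.203/1.137 ≈ 1.94.

1.94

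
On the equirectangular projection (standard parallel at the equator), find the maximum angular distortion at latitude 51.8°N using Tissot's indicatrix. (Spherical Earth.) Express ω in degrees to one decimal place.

In the plate carrée (x = Rλ, y = Rφ), meridians are true-scale (h = 1) and parallels are stretched by k = sec φ.
At 51.8°: h = 1.000, k = 1.617; principal scales a = 1.617, b = 1.000.
sin(ω/2) = (a − b)/(a + b) = 0.6171/2.617 = 0.2358, so ω = 2 arcsin(0.2358) ≈ 27.3°.

27.3°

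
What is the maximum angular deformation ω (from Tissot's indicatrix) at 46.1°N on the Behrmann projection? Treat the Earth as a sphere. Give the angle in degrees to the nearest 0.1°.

25.3°

Behrmann is a cylindrical equal-area projection with standard parallels at ±30°. A cylindrical equal-area projection with standard parallel φ₀ has meridian scale h = cos φ / cos φ₀ and parallel scale k = cos φ₀ / cos φ (so areas are preserved, h·k = 1).
At 46.1°: h = 0.8007, k = 1.249; principal scales a = 1.249, b = 0.8007.
sin(ω/2) = (a − b)/(a + b) = 0.4483/2.050 = 0.2187, so ω = 2 arcsin(0.2187) ≈ 25.3°.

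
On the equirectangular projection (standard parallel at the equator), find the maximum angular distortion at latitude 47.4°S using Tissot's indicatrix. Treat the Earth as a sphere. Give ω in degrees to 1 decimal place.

Plate carrée maps x = Rλ, y = Rφ. The meridian scale is h = 1 and the parallel scale is k = 1/cos φ = sec φ.
At 47.4°: h = 1.000, k = 1.477; principal scales a = 1.477, b = 1.000.
sin(ω/2) = (a − b)/(a + b) = 0.4774/2.477 = 0.1927, so ω = 2 arcsin(0.1927) ≈ 22.2°.

22.2°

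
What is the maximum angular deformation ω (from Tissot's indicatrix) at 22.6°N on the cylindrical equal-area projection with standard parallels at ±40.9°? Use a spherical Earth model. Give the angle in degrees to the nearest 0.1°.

22.8°

Cylindrical equal-area (φ₀ = 40.9°): h = cos φ / cos 40.9° along meridians, k = cos 40.9° / cos φ along parallels; h·k = 1.
At 22.6°: h = 1.221, k = 0.8187; principal scales a = 1.221, b = 0.8187.
sin(ω/2) = (a − b)/(a + b) = 0.4027/2.040 = 0.1974, so ω = 2 arcsin(0.1974) ≈ 22.8°.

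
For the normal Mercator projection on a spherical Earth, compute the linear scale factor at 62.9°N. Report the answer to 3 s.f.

2.20

For Mercator, h = k = sec φ (a conformal cylindrical projection has a single point scale, 1/cos φ).
k = 1/cos 62.9° = 1/0.4555 = 2.195.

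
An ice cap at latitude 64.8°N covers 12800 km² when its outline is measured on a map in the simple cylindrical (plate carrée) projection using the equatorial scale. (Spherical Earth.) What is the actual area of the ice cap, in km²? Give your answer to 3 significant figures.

In the plate carrée (x = Rλ, y = Rφ), meridians are true-scale (h = 1) and parallels are stretched by k = sec φ.
Areal scale = h·k = 1 × sec φ; at 64.8°, h = 1.000, k = 2.349, so h·k = 2.349.
True area = apparent / (areal scale) = 12800 / 2.349 ≈ 5450 km².

5450 km²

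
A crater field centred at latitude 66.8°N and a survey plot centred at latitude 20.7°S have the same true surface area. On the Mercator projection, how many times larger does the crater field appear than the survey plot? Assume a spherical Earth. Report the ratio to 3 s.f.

Mercator is conformal with k = sec φ, so areal scale = k² = sec²φ.
At 66.8°: sec²(66.8°) = 1/0.3939² = 6.444.
At 20.7°: sec²(20.7°) = 1/0.9354² = 1.143.
Ratio = 6.444/1.143 = cos²(20.7°)/cos²(66.8°) ≈ 5.64.

5.64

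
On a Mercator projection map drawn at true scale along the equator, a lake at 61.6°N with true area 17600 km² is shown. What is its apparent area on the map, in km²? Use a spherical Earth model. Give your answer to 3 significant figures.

The Mercator projection is conformal; its linear scale factor is the same in every direction and equals sec φ = 1/cos φ.
Areal scale = k² = sec²φ = 1/cos²(61.6°) = 1/0.4756² = 4.421.
Apparent area = 17600 × 4.421 ≈ 77800 km².

77800 km²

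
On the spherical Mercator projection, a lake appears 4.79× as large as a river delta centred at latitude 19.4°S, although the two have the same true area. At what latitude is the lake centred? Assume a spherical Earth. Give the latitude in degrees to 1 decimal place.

Mercator areal scale is sec²φ, so apparent-area ratio = sec²φ₁ / sec²φ₂ = cos²φ₂ / cos²φ₁.
cos²φ₂ / cos²φ₁ = 4.79  ⇒  cos φ₁ = cos 19.4° / √4.79 = 0.9432/2.189 = 0.4310.
φ₁ = arccos(0.4310) ≈ 64.5°.

64.5°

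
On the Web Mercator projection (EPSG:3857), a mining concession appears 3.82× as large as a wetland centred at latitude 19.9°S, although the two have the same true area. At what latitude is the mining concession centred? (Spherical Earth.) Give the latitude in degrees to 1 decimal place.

On Mercator, (apparent₁)/(apparent₂) = sec²φ₁ / sec²φ₂ when true areas are equal.
cos²φ₂ / cos²φ₁ = 3.82  ⇒  cos φ₁ = cos 19.9° / √3.82 = 0.9403/1.954 = 0.4811.
φ₁ = arccos(0.4811) ≈ 61.2°.

61.2°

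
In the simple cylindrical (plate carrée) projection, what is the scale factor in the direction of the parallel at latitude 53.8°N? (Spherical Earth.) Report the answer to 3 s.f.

1.69

For the equirectangular projection with φ₀ = 0 (plate carrée), h = 1 along meridians and k = sec φ along parallels.
k = 1/cos 53.8° = 1/0.5906 = 1.693.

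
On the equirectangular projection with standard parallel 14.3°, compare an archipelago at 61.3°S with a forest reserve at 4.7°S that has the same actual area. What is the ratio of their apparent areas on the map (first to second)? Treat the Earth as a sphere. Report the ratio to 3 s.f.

With standard parallel φ₀ = 14.3°, the equirectangular projection gives x = Rλ cos φ₀, y = Rφ, so h = 1 and k = cos 14.3° / cos φ.
Areal scale at 61.3°: h·k = 1.000 × 2.018 = 2.018.
Areal scale at 4.7°: h·k = 1.000 × 0.9723 = 0.9723.
Ratio = 2.018/0.9723 ≈ 2.08.

2.08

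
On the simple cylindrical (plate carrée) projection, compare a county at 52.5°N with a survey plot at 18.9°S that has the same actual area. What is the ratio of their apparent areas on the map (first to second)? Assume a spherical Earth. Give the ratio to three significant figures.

1.55

Plate carrée maps x = Rλ, y = Rφ. The meridian scale is h = 1 and the parallel scale is k = 1/cos φ = sec φ.
Areal scale at 52.5°: h·k = 1.000 × 1.643 = 1.643.
Areal scale at 18.9°: h·k = 1.000 × 1.057 = 1.057.
Ratio = 1.643/1.057 ≈ 1.55.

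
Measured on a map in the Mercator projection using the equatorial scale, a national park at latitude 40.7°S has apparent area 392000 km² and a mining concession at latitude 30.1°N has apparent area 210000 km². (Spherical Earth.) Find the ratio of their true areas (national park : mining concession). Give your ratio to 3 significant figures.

Since Mercator area scale is 1/cos²φ, the true area equals the apparent area multiplied by cos²φ.
True area of national park: 392000 × cos²(40.7°) = 392000 × 0.5748 = 225300 km².
True area of mining concession: 210000 × cos²(30.1°) = 210000 × 0.7485 = 157200 km².
Ratio = 225300 / 157200 ≈ 1.43.

1.43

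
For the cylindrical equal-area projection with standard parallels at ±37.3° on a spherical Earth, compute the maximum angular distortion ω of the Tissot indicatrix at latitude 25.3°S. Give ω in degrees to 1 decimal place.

Cylindrical equal-area (φ₀ = 37.3°): h = cos φ / cos 37.3° along meridians, k = cos 37.3° / cos φ along parallels; h·k = 1.
At 25.3°: h = 1.137, k = 0.8799; principal scales a = 1.137, b = 0.8799.
sin(ω/2) = (a − b)/(a + b) = 0.2567/2.016 = 0.1273, so ω = 2 arcsin(0.1273) ≈ 14.6°.

14.6°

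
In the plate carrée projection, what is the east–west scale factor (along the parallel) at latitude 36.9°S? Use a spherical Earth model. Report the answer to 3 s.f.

1.25

For the equirectangular projection with φ₀ = 0 (plate carrée), h = 1 along meridians and k = sec φ along parallels.
k = 1/cos 36.9° = 1/0.7997 = 1.250.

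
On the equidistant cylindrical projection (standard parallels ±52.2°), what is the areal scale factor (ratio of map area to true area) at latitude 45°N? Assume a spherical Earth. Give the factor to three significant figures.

With standard parallel φ₀ = 52.2°, the equirectangular projection gives x = Rλ cos φ₀, y = Rφ, so h = 1 and k = cos 52.2° / cos φ.
Areal scale = h·k = 1 × cos φ₀ / cos φ; at 45°, h = 1.000, k = 0.8668, so h·k = 0.8668.

0.867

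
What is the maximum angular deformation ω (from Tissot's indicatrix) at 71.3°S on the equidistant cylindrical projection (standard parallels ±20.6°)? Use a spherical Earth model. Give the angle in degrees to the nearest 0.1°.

58.6°

In the equirectangular projection with standard parallel φ₀ = 20.6° (x = Rλ cos φ₀, y = Rφ), meridians are true-scale (h = 1) and the parallel scale is k = cos φ₀ / cos φ.
At 71.3°: h = 1.000, k = 2.920; principal scales a = 2.920, b = 1.000.
sin(ω/2) = (a − b)/(a + b) = 1.920/3.920 = 0.4897, so ω = 2 arcsin(0.4897) ≈ 58.6°.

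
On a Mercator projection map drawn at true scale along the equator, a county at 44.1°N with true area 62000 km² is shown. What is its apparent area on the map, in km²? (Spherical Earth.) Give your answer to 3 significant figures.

For Mercator, h = k = sec φ (a conformal cylindrical projection has a single point scale, 1/cos φ).
Areal scale = k² = sec²φ = 1/cos²(44.1°) = 1/0.7181² = 1.939.
Apparent area = 62000 × 1.939 ≈ 120000 km².

120000 km²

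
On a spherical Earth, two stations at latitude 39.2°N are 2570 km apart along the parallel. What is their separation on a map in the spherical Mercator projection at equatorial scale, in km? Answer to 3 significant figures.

3320 km

Mercator is conformal, so the point scale is isotropic: h = k = sec φ = 1/cos φ.
Along the parallel, k = sec 39.2° = 1/0.7749 = 1.290.
Map distance = 2570 × 1.290 ≈ 3320 km.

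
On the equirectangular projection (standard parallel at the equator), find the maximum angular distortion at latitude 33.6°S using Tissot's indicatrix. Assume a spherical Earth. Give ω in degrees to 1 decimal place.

10.5°

In the plate carrée (x = Rλ, y = Rφ), meridians are true-scale (h = 1) and parallels are stretched by k = sec φ.
At 33.6°: h = 1.000, k = 1.201; principal scales a = 1.201, b = 1.000.
sin(ω/2) = (a − b)/(a + b) = 0.2006/2.201 = 0.09115, so ω = 2 arcsin(0.09115) ≈ 10.5°.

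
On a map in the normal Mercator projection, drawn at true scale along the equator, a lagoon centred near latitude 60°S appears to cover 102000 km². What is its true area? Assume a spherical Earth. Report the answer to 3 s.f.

Mercator is conformal, so the point scale is isotropic: h = k = sec φ = 1/cos φ.
Areal scale = k² = sec²φ = 1/cos²(60°) = 1/0.5000² = 4.000.
True area = apparent / (areal scale) = 102000 / 4.000 ≈ 25500 km².

25500 km²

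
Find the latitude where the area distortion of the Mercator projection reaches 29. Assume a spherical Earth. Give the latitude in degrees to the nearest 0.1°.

79.3°

Mercator areal scale is sec²φ.
sec²φ = 29  ⇒  cos²φ = 0.03448  ⇒  cos φ = 0.1857.
φ = arccos(0.1857) ≈ 79.3°.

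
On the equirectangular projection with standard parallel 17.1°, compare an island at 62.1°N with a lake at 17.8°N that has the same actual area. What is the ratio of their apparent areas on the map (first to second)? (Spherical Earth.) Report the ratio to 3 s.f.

With standard parallel φ₀ = 17.1°, the equirectangular projection gives x = Rλ cos φ₀, y = Rφ, so h = 1 and k = cos 17.1° / cos φ.
Areal scale at 62.1°: h·k = 1.000 × 2.043 = 2.043.
Areal scale at 17.8°: h·k = 1.000 × 1.004 = 1.004.
Ratio = 2.043/1.004 ≈ 2.03.

2.03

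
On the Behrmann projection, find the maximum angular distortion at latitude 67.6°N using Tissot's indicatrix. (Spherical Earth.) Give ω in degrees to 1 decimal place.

85.0°

The Behrmann projection is cylindrical equal-area with φ₀ = 30°. A cylindrical equal-area projection with standard parallel φ₀ has meridian scale h = cos φ / cos φ₀ and parallel scale k = cos φ₀ / cos φ (so areas are preserved, h·k = 1).
At 67.6°: h = 0.4400, k = 2.273; principal scales a = 2.273, b = 0.4400.
sin(ω/2) = (a − b)/(a + b) = 1.833/2.713 = 0.6756, so ω = 2 arcsin(0.6756) ≈ 85.0°.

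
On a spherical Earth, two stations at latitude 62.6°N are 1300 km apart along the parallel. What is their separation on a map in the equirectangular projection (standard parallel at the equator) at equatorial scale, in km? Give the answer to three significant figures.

For the equirectangular projection with φ₀ = 0 (plate carrée), h = 1 along meridians and k = sec φ along parallels.
Along the parallel, k = sec 62.6° = 1/0.4602 = 2.173.
Map distance = 1300 × 2.173 ≈ 2820 km.

2820 km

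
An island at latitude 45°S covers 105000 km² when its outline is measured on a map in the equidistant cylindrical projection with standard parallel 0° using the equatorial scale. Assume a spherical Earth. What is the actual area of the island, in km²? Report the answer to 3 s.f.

74200 km²

For the equirectangular projection with φ₀ = 0 (plate carrée), h = 1 along meridians and k = sec φ along parallels.
Areal scale = h·k = 1 × sec φ; at 45°, h = 1.000, k = 1.414, so h·k = 1.414.
True area = apparent / (areal scale) = 105000 / 1.414 ≈ 74200 km².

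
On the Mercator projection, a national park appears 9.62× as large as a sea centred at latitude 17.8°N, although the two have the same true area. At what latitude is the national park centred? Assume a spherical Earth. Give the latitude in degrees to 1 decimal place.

72.1°

Mercator areal scale is sec²φ, so apparent-area ratio = sec²φ₁ / sec²φ₂ = cos²φ₂ / cos²φ₁.
cos²φ₂ / cos²φ₁ = 9.62  ⇒  cos φ₁ = cos 17.8° / √9.62 = 0.9521/3.102 = 0.3070.
φ₁ = arccos(0.3070) ≈ 72.1°.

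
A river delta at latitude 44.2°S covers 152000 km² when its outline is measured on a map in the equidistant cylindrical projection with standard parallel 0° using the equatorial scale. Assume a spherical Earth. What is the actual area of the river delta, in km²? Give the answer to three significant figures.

109000 km²

For the equirectangular projection with φ₀ = 0 (plate carrée), h = 1 along meridians and k = sec φ along parallels.
Areal scale = h·k = 1 × sec φ; at 44.2°, h = 1.000, k = 1.395, so h·k = 1.395.
True area = apparent / (areal scale) = 152000 / 1.395 ≈ 109000 km².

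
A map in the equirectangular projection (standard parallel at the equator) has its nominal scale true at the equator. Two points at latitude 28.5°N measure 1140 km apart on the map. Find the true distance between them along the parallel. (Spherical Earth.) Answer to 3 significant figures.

1000 km

For the equirectangular projection with φ₀ = 0 (plate carrée), h = 1 along meridians and k = sec φ along parallels.
Along the parallel at 28.5°, map distances are exaggerated by k = sec 28.5° = 1.138.
True distance = 1140 / 1.138 = 1140 × cos 28.5° ≈ 1000 km.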